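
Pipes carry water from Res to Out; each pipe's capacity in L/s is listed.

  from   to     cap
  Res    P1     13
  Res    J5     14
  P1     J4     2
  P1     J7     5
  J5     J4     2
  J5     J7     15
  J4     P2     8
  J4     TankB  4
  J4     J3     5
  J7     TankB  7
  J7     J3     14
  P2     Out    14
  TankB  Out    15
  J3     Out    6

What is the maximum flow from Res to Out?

Augment Res→P1→J4→P2→Out: bottleneck 2, flow now 2.
Augment Res→P1→J7→TankB→Out: bottleneck 5, flow now 7.
Augment Res→J5→J4→P2→Out: bottleneck 2, flow now 9.
Augment Res→J5→J7→TankB→Out: bottleneck 2, flow now 11.
Augment Res→J5→J7→J3→Out: bottleneck 6, flow now 17.
No augmenting path remains; maximum flow = 17.
In the residual graph, reachable from Res: {Res, P1, J5, J7, J3}.
Min-cut edges: P1→J4 (2), J5→J4 (2), J7→TankB (7), J3→Out (6); capacity 2 + 2 + 7 + 6 = 17.
This cut is saturated, so no flow can exceed 17.

17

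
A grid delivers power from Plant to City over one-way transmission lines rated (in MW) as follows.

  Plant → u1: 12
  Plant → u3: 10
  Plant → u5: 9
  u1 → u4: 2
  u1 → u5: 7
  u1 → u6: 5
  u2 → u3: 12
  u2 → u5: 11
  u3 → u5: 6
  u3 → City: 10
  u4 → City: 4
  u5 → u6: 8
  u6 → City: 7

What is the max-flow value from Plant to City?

Augment Plant→u3→City: bottleneck 10, flow now 10.
Augment Plant→u1→u4→City: bottleneck 2, flow now 12.
Augment Plant→u1→u6→City: bottleneck 5, flow now 17.
Augment Plant→u5→u6→City: bottleneck 2, flow now 19.
No augmenting path remains; maximum flow = 19.
In the residual graph, reachable from Plant: {Plant, u1, u5, u6}.
Min-cut edges: Plant→u3 (10), u1→u4 (2), u6→City (7); capacity 10 + 2 + 7 = 19.
This cut is saturated, so no flow can exceed 19.

19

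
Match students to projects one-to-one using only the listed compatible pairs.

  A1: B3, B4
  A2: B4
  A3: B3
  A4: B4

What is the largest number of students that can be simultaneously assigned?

Unit-capacity flow: source→left, listed edges, right→sink; max matching = max flow.
Augmenting path A1→B3 (+1); matched 1.
Augmenting path A2→B4 (+1); matched 2.
No augmenting path remains; maximum matching = 2.
König certificate: {B3, B4} is a vertex cover of size 2 (every listed pair touches it), so no matching can be larger.

2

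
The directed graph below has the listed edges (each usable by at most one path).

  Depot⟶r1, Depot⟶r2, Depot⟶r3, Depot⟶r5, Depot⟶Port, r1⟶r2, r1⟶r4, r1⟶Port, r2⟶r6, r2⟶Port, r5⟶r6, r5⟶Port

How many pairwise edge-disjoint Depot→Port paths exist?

4

Assign every edge capacity 1; by Menger, the answer equals the max flow.
Path Depot→Port (+1); total 1.
Path Depot→r1→Port (+1); total 2.
Path Depot→r2→Port (+1); total 3.
Path Depot→r5→Port (+1); total 4.
No residual Depot→Port path; max flow = 4.
Certifying cut of size 4: {Depot→Port, Depot→r1, Depot→r2, Depot→r5}.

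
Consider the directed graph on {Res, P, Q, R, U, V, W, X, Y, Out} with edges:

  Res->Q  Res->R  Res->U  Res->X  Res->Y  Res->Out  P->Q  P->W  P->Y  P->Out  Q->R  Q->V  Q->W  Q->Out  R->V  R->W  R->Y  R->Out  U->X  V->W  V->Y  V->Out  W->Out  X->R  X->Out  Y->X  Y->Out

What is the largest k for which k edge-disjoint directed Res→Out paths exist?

Assign every edge capacity 1; by Menger, the answer equals the max flow.
Path Res→Out (+1); total 1.
Path Res→Q→Out (+1); total 2.
Path Res→R→Out (+1); total 3.
Path Res→X→Out (+1); total 4.
Path Res→Y→Out (+1); total 5.
Path Res→U→X→R→V→Out (+1); total 6.
No residual Res→Out path; max flow = 6.
Certifying cut of size 6: {Res→Out, Res→Q, Res→R, Res→U, Res→X, Res→Y}.

6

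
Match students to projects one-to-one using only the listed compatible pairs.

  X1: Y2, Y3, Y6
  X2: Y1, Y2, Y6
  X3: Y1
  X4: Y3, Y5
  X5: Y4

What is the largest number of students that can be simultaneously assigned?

Unit-capacity flow: source→left, listed edges, right→sink; max matching = max flow.
Augmenting path X1→Y2 (+1); matched 1.
Augmenting path X2→Y1 (+1); matched 2.
Augmenting path X4→Y3 (+1); matched 3.
Augmenting path X5→Y4 (+1); matched 4.
Augmenting path X3→Y1→X2→Y6 (+1); matched 5.
No augmenting path remains; maximum matching = 5.
König certificate: {X1, X2, X3, X4, X5} is a vertex cover of size 5 (every listed pair touches it), so no matching can be larger.

5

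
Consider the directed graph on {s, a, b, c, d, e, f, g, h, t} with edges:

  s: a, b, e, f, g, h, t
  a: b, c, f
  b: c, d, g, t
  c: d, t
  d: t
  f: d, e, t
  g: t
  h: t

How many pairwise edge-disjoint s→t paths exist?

6

Assign every edge capacity 1; by Menger, the answer equals the max flow.
Path s→t (+1); total 1.
Path s→b→t (+1); total 2.
Path s→f→t (+1); total 3.
Path s→g→t (+1); total 4.
Path s→h→t (+1); total 5.
Path s→a→c→t (+1); total 6.
No residual s→t path; max flow = 6.
Certifying cut of size 6: {s→a, s→b, s→f, s→g, s→h, s→t}.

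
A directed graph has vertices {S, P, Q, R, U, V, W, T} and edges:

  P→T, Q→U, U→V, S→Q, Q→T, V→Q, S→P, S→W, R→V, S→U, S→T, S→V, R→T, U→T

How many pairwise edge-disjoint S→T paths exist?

4

Assign every edge capacity 1; by Menger, the answer equals the max flow.
Path S→T (+1); total 1.
Path S→P→T (+1); total 2.
Path S→Q→T (+1); total 3.
Path S→U→T (+1); total 4.
No residual S→T path; max flow = 4.
Certifying cut of size 4: {Q→T, S→P, S→T, U→T}.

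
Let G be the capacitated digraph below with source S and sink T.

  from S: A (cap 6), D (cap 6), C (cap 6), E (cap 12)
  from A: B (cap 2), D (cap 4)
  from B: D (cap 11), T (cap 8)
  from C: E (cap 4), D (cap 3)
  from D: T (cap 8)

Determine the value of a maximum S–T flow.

Augment S→D→T: bottleneck 6, flow now 6.
Augment S→A→B→T: bottleneck 2, flow now 8.
Augment S→A→D→T: bottleneck 2, flow now 10.
No augmenting path remains; maximum flow = 10.
In the residual graph, reachable from S: {S, A, C, D, E}.
Min-cut edges: A→B (2), D→T (8); capacity 2 + 8 = 10.
This cut is saturated, so no flow can exceed 10.

10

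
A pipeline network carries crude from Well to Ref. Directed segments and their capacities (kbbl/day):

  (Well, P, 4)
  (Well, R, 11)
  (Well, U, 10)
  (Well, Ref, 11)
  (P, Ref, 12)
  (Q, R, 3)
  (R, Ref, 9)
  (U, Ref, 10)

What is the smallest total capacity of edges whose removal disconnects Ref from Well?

Augment Well→Ref: bottleneck 11, flow now 11.
Augment Well→P→Ref: bottleneck 4, flow now 15.
Augment Well→R→Ref: bottleneck 9, flow now 24.
Augment Well→U→Ref: bottleneck 10, flow now 34.
No augmenting path remains; maximum flow = 34.
By max-flow min-cut, the minimum cut capacity equals the max flow.
In the residual graph, reachable from Well: {Well, R}.
Min-cut edges: Well→P (4), Well→U (10), Well→Ref (11), R→Ref (9); capacity 4 + 10 + 11 + 9 = 34.

34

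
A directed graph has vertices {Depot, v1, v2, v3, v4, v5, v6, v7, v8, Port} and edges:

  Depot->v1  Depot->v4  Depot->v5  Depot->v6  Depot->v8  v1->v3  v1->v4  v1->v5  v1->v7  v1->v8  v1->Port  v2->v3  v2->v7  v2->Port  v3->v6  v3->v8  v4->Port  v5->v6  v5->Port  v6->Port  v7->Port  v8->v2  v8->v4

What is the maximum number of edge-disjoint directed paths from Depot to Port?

5

Assign every edge capacity 1; by Menger, the answer equals the max flow.
Path Depot→v1→Port (+1); total 1.
Path Depot→v4→Port (+1); total 2.
Path Depot→v5→Port (+1); total 3.
Path Depot→v6→Port (+1); total 4.
Path Depot→v8→v2→Port (+1); total 5.
No residual Depot→Port path; max flow = 5.
Certifying cut of size 5: {Depot→v1, Depot→v4, Depot→v5, Depot→v6, Depot→v8}.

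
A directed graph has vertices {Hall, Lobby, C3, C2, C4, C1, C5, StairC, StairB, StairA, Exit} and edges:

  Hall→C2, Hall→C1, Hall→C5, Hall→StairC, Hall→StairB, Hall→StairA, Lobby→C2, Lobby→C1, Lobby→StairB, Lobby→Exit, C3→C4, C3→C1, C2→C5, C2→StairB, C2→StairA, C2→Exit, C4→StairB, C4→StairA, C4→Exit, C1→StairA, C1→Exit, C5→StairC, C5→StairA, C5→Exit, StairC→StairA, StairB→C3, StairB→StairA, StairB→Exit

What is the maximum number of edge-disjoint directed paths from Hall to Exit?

Assign every edge capacity 1; by Menger, the answer equals the max flow.
Path Hall→C2→Exit (+1); total 1.
Path Hall→C1→Exit (+1); total 2.
Path Hall→C5→Exit (+1); total 3.
Path Hall→StairB→Exit (+1); total 4.
No residual Hall→Exit path; max flow = 4.
Certifying cut of size 4: {Hall→C1, Hall→C2, Hall→C5, Hall→StairB}.

4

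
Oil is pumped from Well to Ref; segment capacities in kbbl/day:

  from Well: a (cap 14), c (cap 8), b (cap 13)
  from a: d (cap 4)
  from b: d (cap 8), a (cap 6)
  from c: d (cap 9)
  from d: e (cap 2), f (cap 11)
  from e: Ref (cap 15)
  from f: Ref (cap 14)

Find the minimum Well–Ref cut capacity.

13

Augment Well→a→d→e→Ref: bottleneck 2, flow now 2.
Augment Well→a→d→f→Ref: bottleneck 2, flow now 4.
Augment Well→b→d→f→Ref: bottleneck 8, flow now 12.
Augment Well→c→d→f→Ref: bottleneck 1, flow now 13.
No augmenting path remains; maximum flow = 13.
By max-flow min-cut, the minimum cut capacity equals the max flow.
In the residual graph, reachable from Well: {Well, a, b, c, d}.
Min-cut edges: d→e (2), d→f (11); capacity 2 + 11 = 13.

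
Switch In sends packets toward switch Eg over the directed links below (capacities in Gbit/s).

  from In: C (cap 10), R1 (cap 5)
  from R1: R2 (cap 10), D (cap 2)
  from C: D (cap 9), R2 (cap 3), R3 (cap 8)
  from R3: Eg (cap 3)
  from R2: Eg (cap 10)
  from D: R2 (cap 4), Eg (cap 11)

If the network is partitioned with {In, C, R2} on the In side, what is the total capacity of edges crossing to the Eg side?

32

Edges leaving {In, C, R2}: In→R1 (5), C→R3 (8), C→D (9), R2→Eg (10).
Cut capacity = 5 + 8 + 9 + 10 = 32.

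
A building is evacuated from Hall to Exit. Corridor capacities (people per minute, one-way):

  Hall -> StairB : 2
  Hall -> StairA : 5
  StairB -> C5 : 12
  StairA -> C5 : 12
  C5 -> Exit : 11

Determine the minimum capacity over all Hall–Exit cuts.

7

Augment Hall→StairB→C5→Exit: bottleneck 2, flow now 2.
Augment Hall→StairA→C5→Exit: bottleneck 5, flow now 7.
No augmenting path remains; maximum flow = 7.
By max-flow min-cut, the minimum cut capacity equals the max flow.
In the residual graph, reachable from Hall: {Hall}.
Min-cut edges: Hall→StairB (2), Hall→StairA (5); capacity 2 + 5 = 7.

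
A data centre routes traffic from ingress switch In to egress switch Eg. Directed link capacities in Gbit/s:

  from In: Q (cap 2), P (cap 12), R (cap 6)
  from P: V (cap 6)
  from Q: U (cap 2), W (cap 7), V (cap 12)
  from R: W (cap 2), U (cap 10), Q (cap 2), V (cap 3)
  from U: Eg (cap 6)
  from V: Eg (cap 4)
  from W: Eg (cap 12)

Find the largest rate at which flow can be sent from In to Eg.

12

Augment In→P→V→Eg: bottleneck 4, flow now 4.
Augment In→Q→U→Eg: bottleneck 2, flow now 6.
Augment In→R→U→Eg: bottleneck 4, flow now 10.
Augment In→R→W→Eg: bottleneck 2, flow now 12.
No augmenting path remains; maximum flow = 12.
In the residual graph, reachable from In: {In, P, V}.
Min-cut edges: In→Q (2), In→R (6), V→Eg (4); capacity 2 + 6 + 4 = 12.
This cut is saturated, so no flow can exceed 12.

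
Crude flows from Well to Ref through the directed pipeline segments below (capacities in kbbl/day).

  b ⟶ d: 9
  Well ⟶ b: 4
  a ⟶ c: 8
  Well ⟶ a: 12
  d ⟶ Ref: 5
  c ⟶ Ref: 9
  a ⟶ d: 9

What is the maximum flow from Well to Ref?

13

Augment Well→a→c→Ref: bottleneck 8, flow now 8.
Augment Well→a→d→Ref: bottleneck 4, flow now 12.
Augment Well→b→d→Ref: bottleneck 1, flow now 13.
No augmenting path remains; maximum flow = 13.
In the residual graph, reachable from Well: {Well, a, b, d}.
Min-cut edges: a→c (8), d→Ref (5); capacity 8 + 5 = 13.
This cut is saturated, so no flow can exceed 13.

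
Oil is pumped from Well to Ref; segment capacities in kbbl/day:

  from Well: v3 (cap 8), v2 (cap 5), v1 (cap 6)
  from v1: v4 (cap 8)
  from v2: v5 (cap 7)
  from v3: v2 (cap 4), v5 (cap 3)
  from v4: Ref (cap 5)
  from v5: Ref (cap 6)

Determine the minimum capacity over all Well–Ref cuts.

Augment Well→v1→v4→Ref: bottleneck 5, flow now 5.
Augment Well→v2→v5→Ref: bottleneck 5, flow now 10.
Augment Well→v3→v5→Ref: bottleneck 1, flow now 11.
No augmenting path remains; maximum flow = 11.
By max-flow min-cut, the minimum cut capacity equals the max flow.
In the residual graph, reachable from Well: {Well, v1, v2, v3, v4, v5}.
Min-cut edges: v4→Ref (5), v5→Ref (6); capacity 5 + 6 = 11.

11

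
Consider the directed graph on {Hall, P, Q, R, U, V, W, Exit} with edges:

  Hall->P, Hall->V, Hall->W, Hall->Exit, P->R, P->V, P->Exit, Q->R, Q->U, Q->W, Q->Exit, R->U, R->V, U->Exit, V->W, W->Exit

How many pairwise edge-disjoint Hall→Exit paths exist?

Assign every edge capacity 1; by Menger, the answer equals the max flow.
Path Hall→Exit (+1); total 1.
Path Hall→P→Exit (+1); total 2.
Path Hall→W→Exit (+1); total 3.
No residual Hall→Exit path; max flow = 3.
Certifying cut of size 3: {Hall→Exit, Hall→P, W→Exit}.

3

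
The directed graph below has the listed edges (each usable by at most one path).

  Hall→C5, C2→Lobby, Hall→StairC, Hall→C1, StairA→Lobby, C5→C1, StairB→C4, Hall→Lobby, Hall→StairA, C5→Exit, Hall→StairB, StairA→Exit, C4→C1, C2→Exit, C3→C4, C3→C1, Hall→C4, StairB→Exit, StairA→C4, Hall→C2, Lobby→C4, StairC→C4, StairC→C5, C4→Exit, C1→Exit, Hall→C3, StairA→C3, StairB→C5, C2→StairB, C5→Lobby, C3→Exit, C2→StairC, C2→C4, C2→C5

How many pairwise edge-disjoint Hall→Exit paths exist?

7

Assign every edge capacity 1; by Menger, the answer equals the max flow.
Path Hall→C2→Exit (+1); total 1.
Path Hall→StairA→Exit (+1); total 2.
Path Hall→StairB→Exit (+1); total 3.
Path Hall→C3→Exit (+1); total 4.
Path Hall→C5→Exit (+1); total 5.
Path Hall→C1→Exit (+1); total 6.
Path Hall→C4→Exit (+1); total 7.
No residual Hall→Exit path; max flow = 7.
Certifying cut of size 7: {C1→Exit, C4→Exit, C5→Exit, Hall→C2, Hall→C3, Hall→StairA, Hall→StairB}.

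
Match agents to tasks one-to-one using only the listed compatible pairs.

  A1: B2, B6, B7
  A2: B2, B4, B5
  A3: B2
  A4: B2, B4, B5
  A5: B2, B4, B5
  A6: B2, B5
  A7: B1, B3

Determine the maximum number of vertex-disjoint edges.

5

Unit-capacity flow: source→left, listed edges, right→sink; max matching = max flow.
Augmenting path A1→B2 (+1); matched 1.
Augmenting path A2→B4 (+1); matched 2.
Augmenting path A4→B5 (+1); matched 3.
Augmenting path A7→B1 (+1); matched 4.
Augmenting path A3→B2→A1→B6 (+1); matched 5.
No augmenting path remains; maximum matching = 5.
König certificate: {A1, A7, B2, B4, B5} is a vertex cover of size 5 (every listed pair touches it), so no matching can be larger.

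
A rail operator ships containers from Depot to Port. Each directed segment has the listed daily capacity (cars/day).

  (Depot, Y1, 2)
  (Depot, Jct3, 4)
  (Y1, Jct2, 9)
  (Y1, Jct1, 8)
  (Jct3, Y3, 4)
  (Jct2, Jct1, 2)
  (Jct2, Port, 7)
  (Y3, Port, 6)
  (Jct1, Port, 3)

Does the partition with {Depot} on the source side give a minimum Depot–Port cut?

Yes — it is a minimum cut (capacity 6).

Given cut capacity: 2 + 4 = 6.
Augment Depot→Y1→Jct2→Port: bottleneck 2, flow now 2.
Augment Depot→Jct3→Y3→Port: bottleneck 4, flow now 6.
No augmenting path remains; maximum flow = 6.
Cut capacity 6 equals the max flow, so it is a minimum cut.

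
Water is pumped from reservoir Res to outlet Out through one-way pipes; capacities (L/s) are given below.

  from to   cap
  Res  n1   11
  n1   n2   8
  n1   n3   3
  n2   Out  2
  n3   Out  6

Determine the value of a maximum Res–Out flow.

Augment Res→n1→n2→Out: bottleneck 2, flow now 2.
Augment Res→n1→n3→Out: bottleneck 3, flow now 5.
No augmenting path remains; maximum flow = 5.
In the residual graph, reachable from Res: {Res, n1, n2}.
Min-cut edges: n1→n3 (3), n2→Out (2); capacity 3 + 2 = 5.
This cut is saturated, so no flow can exceed 5.

5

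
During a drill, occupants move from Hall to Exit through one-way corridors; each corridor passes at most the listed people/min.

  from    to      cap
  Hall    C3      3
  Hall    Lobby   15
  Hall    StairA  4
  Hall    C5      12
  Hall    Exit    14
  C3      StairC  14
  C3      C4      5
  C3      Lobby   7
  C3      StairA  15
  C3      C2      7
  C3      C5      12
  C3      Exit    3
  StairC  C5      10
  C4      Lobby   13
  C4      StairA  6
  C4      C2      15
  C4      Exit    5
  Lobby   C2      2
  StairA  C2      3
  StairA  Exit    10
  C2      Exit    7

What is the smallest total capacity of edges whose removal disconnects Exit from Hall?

Augment Hall→Exit: bottleneck 14, flow now 14.
Augment Hall→C3→Exit: bottleneck 3, flow now 17.
Augment Hall→StairA→Exit: bottleneck 4, flow now 21.
Augment Hall→Lobby→C2→Exit: bottleneck 2, flow now 23.
No augmenting path remains; maximum flow = 23.
By max-flow min-cut, the minimum cut capacity equals the max flow.
In the residual graph, reachable from Hall: {Hall, Lobby, C5}.
Min-cut edges: Hall→C3 (3), Hall→StairA (4), Hall→Exit (14), Lobby→C2 (2); capacity 3 + 4 + 14 + 2 = 23.

23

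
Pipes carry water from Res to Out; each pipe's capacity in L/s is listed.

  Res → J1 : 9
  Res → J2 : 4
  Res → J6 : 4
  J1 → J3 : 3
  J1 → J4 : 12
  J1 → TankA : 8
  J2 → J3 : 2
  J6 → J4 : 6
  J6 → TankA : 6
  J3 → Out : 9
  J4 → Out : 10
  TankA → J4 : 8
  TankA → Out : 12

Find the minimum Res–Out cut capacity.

Augment Res→J1→J3→Out: bottleneck 3, flow now 3.
Augment Res→J1→J4→Out: bottleneck 6, flow now 9.
Augment Res→J2→J3→Out: bottleneck 2, flow now 11.
Augment Res→J6→J4→Out: bottleneck 4, flow now 15.
No augmenting path remains; maximum flow = 15.
By max-flow min-cut, the minimum cut capacity equals the max flow.
In the residual graph, reachable from Res: {Res, J2}.
Min-cut edges: Res→J1 (9), Res→J6 (4), J2→J3 (2); capacity 9 + 4 + 2 = 15.

15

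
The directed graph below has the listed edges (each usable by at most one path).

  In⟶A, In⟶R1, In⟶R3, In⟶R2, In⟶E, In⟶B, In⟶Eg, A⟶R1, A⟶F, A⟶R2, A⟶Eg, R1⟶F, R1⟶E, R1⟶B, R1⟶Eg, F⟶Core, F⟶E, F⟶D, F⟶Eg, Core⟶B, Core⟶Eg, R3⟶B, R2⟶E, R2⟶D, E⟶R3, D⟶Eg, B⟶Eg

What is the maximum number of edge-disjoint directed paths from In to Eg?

5

Assign every edge capacity 1; by Menger, the answer equals the max flow.
Path In→Eg (+1); total 1.
Path In→A→Eg (+1); total 2.
Path In→R1→Eg (+1); total 3.
Path In→B→Eg (+1); total 4.
Path In→R2→D→Eg (+1); total 5.
No residual In→Eg path; max flow = 5.
Certifying cut of size 5: {B→Eg, In→A, In→Eg, In→R1, In→R2}.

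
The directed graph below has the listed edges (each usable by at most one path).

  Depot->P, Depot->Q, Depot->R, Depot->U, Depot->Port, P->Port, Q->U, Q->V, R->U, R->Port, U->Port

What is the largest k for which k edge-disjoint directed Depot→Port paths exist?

4

Assign every edge capacity 1; by Menger, the answer equals the max flow.
Path Depot→Port (+1); total 1.
Path Depot→P→Port (+1); total 2.
Path Depot→R→Port (+1); total 3.
Path Depot→U→Port (+1); total 4.
No residual Depot→Port path; max flow = 4.
Certifying cut of size 4: {Depot→P, Depot→Port, Depot→R, U→Port}.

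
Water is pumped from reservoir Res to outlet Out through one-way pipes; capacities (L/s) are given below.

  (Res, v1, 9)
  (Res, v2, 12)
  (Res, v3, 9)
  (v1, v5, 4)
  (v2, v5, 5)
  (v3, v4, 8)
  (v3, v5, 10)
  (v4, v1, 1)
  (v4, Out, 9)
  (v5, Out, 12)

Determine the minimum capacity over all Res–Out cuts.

Augment Res→v1→v5→Out: bottleneck 4, flow now 4.
Augment Res→v2→v5→Out: bottleneck 5, flow now 9.
Augment Res→v3→v4→Out: bottleneck 8, flow now 17.
Augment Res→v3→v5→Out: bottleneck 1, flow now 18.
No augmenting path remains; maximum flow = 18.
By max-flow min-cut, the minimum cut capacity equals the max flow.
In the residual graph, reachable from Res: {Res, v1, v2}.
Min-cut edges: Res→v3 (9), v1→v5 (4), v2→v5 (5); capacity 9 + 4 + 5 = 18.

18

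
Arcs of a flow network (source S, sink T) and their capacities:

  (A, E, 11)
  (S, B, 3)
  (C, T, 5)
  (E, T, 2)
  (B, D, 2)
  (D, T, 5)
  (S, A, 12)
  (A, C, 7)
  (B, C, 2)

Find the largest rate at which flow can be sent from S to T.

9

Augment S→A→C→T: bottleneck 5, flow now 5.
Augment S→A→E→T: bottleneck 2, flow now 7.
Augment S→B→D→T: bottleneck 2, flow now 9.
No augmenting path remains; maximum flow = 9.
In the residual graph, reachable from S: {S, A, B, C, E}.
Min-cut edges: B→D (2), C→T (5), E→T (2); capacity 2 + 5 + 2 = 9.
This cut is saturated, so no flow can exceed 9.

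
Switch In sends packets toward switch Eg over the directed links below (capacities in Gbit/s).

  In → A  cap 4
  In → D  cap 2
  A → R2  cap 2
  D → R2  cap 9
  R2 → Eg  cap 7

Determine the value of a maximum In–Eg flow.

4

Augment In→A→R2→Eg: bottleneck 2, flow now 2.
Augment In→D→R2→Eg: bottleneck 2, flow now 4.
No augmenting path remains; maximum flow = 4.
In the residual graph, reachable from In: {In, A}.
Min-cut edges: In→D (2), A→R2 (2); capacity 2 + 2 = 4.
This cut is saturated, so no flow can exceed 4.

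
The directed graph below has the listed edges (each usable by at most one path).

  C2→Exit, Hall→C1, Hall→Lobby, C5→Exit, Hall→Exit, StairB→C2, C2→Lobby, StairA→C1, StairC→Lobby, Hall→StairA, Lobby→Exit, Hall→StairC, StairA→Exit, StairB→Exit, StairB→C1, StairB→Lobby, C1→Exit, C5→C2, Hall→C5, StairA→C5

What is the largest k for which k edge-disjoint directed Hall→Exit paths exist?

Assign every edge capacity 1; by Menger, the answer equals the max flow.
Path Hall→Exit (+1); total 1.
Path Hall→C1→Exit (+1); total 2.
Path Hall→C5→Exit (+1); total 3.
Path Hall→Lobby→Exit (+1); total 4.
Path Hall→StairA→Exit (+1); total 5.
No residual Hall→Exit path; max flow = 5.
Certifying cut of size 5: {Hall→C1, Hall→C5, Hall→Exit, Hall→StairA, Lobby→Exit}.

5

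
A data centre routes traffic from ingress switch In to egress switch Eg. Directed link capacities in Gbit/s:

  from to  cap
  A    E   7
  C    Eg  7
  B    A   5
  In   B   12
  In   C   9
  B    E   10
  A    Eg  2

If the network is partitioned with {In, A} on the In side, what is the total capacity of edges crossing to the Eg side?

30

Edges leaving {In, A}: In→B (12), In→C (9), A→E (7), A→Eg (2).
Cut capacity = 12 + 9 + 7 + 2 = 30.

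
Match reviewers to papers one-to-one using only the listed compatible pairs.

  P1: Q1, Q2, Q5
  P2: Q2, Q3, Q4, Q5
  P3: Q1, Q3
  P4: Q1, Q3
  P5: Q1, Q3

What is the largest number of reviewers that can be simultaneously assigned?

4

Unit-capacity flow: source→left, listed edges, right→sink; max matching = max flow.
Augmenting path P1→Q1 (+1); matched 1.
Augmenting path P2→Q2 (+1); matched 2.
Augmenting path P3→Q3 (+1); matched 3.
Augmenting path P4→Q1→P1→Q5 (+1); matched 4.
No augmenting path remains; maximum matching = 4.
König certificate: {P1, P2, Q1, Q3} is a vertex cover of size 4 (every listed pair touches it), so no matching can be larger.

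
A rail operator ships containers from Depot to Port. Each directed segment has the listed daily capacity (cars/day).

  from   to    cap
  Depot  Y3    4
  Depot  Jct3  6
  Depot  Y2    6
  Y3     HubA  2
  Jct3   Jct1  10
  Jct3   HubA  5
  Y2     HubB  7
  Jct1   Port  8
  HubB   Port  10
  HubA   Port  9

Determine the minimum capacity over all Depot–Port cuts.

14

Augment Depot→Y3→HubA→Port: bottleneck 2, flow now 2.
Augment Depot→Jct3→Jct1→Port: bottleneck 6, flow now 8.
Augment Depot→Y2→HubB→Port: bottleneck 6, flow now 14.
No augmenting path remains; maximum flow = 14.
By max-flow min-cut, the minimum cut capacity equals the max flow.
In the residual graph, reachable from Depot: {Depot, Y3}.
Min-cut edges: Depot→Jct3 (6), Depot→Y2 (6), Y3→HubA (2); capacity 6 + 6 + 2 = 14.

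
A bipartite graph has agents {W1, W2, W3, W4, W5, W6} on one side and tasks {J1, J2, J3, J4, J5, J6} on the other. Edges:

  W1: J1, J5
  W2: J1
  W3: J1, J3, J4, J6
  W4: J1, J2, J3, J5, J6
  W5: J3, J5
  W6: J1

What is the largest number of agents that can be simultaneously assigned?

5

Unit-capacity flow: source→left, listed edges, right→sink; max matching = max flow.
Augmenting path W1→J1 (+1); matched 1.
Augmenting path W3→J3 (+1); matched 2.
Augmenting path W4→J2 (+1); matched 3.
Augmenting path W5→J5 (+1); matched 4.
Augmenting path W2→J1→W1→J5→W5→J3→W3→J4 (+1); matched 5.
No augmenting path remains; maximum matching = 5.
König certificate: {W1, W3, W4, W5, J1} is a vertex cover of size 5 (every listed pair touches it), so no matching can be larger.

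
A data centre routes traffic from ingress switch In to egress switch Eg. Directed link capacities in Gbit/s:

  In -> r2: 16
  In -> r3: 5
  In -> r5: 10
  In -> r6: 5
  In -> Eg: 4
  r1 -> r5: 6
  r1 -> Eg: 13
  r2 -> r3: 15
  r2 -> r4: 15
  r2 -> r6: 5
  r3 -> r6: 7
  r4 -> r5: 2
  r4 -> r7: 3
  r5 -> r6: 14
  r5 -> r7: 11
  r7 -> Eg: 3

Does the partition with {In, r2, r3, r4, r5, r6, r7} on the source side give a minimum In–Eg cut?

Yes — it is a minimum cut (capacity 7).

Given cut capacity: 4 + 3 = 7.
Augment In→Eg: bottleneck 4, flow now 4.
Augment In→r5→r7→Eg: bottleneck 3, flow now 7.
No augmenting path remains; maximum flow = 7.
Cut capacity 7 equals the max flow, so it is a minimum cut.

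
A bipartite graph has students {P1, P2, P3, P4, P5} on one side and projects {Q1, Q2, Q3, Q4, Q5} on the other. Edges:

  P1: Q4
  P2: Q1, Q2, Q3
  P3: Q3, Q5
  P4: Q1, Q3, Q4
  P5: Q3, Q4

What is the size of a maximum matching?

5

Unit-capacity flow: source→left, listed edges, right→sink; max matching = max flow.
Augmenting path P1→Q4 (+1); matched 1.
Augmenting path P2→Q1 (+1); matched 2.
Augmenting path P3→Q3 (+1); matched 3.
Augmenting path P4→Q1→P2→Q2 (+1); matched 4.
Augmenting path P5→Q3→P3→Q5 (+1); matched 5.
No augmenting path remains; maximum matching = 5.
König certificate: {P1, P2, P3, P4, P5} is a vertex cover of size 5 (every listed pair touches it), so no matching can be larger.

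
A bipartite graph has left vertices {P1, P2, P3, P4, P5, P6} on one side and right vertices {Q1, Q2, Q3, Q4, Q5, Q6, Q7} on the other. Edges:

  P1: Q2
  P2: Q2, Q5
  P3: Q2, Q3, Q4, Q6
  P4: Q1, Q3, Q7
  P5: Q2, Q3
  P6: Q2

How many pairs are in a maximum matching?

5

Unit-capacity flow: source→left, listed edges, right→sink; max matching = max flow.
Augmenting path P1→Q2 (+1); matched 1.
Augmenting path P2→Q5 (+1); matched 2.
Augmenting path P3→Q3 (+1); matched 3.
Augmenting path P4→Q1 (+1); matched 4.
Augmenting path P5→Q3→P3→Q4 (+1); matched 5.
No augmenting path remains; maximum matching = 5.
König certificate: {P2, P3, P4, P5, Q2} is a vertex cover of size 5 (every listed pair touches it), so no matching can be larger.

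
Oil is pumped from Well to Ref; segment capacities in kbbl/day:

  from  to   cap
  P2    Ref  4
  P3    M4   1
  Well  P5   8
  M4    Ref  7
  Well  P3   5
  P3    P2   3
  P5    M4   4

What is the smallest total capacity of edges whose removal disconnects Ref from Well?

Augment Well→P5→M4→Ref: bottleneck 4, flow now 4.
Augment Well→P3→M4→Ref: bottleneck 1, flow now 5.
Augment Well→P3→P2→Ref: bottleneck 3, flow now 8.
No augmenting path remains; maximum flow = 8.
By max-flow min-cut, the minimum cut capacity equals the max flow.
In the residual graph, reachable from Well: {Well, P5, P3}.
Min-cut edges: P5→M4 (4), P3→M4 (1), P3→P2 (3); capacity 4 + 1 + 3 = 8.

8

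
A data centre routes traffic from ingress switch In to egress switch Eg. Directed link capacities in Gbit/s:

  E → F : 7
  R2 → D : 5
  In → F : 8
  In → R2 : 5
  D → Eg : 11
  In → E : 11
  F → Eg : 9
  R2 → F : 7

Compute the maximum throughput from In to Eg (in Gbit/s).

14

Augment In→F→Eg: bottleneck 8, flow now 8.
Augment In→R2→F→Eg: bottleneck 1, flow now 9.
Augment In→R2→D→Eg: bottleneck 4, flow now 13.
Augment In→E→F→R2→D→Eg: bottleneck 1, flow now 14. (uses reverse residual edge)
No augmenting path remains; maximum flow = 14.
In the residual graph, reachable from In: {In, E, F}.
Min-cut edges: In→R2 (5), F→Eg (9); capacity 5 + 9 = 14.
This cut is saturated, so no flow can exceed 14.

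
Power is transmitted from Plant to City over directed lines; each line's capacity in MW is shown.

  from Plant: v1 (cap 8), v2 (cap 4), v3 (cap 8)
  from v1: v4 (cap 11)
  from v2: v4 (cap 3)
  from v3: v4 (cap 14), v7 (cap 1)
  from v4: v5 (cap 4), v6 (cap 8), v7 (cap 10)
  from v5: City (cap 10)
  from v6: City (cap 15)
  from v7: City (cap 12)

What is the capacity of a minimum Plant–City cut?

Augment Plant→v3→v7→City: bottleneck 1, flow now 1.
Augment Plant→v1→v4→v5→City: bottleneck 4, flow now 5.
Augment Plant→v1→v4→v6→City: bottleneck 4, flow now 9.
Augment Plant→v2→v4→v6→City: bottleneck 3, flow now 12.
Augment Plant→v3→v4→v6→City: bottleneck 1, flow now 13.
Augment Plant→v3→v4→v7→City: bottleneck 6, flow now 19.
No augmenting path remains; maximum flow = 19.
By max-flow min-cut, the minimum cut capacity equals the max flow.
In the residual graph, reachable from Plant: {Plant, v2}.
Min-cut edges: Plant→v1 (8), Plant→v3 (8), v2→v4 (3); capacity 8 + 8 + 3 = 19.

19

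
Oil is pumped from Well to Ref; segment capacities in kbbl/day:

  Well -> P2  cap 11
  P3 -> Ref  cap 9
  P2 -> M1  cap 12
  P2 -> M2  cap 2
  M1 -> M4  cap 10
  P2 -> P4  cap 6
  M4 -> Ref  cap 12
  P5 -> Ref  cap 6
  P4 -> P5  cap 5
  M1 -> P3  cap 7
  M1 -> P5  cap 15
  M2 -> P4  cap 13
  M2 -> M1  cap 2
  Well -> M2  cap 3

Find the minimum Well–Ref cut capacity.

Augment Well→M2→P4→P5→Ref: bottleneck 3, flow now 3.
Augment Well→P2→P4→P5→Ref: bottleneck 2, flow now 5.
Augment Well→P2→M1→P5→Ref: bottleneck 1, flow now 6.
Augment Well→P2→M1→P3→Ref: bottleneck 7, flow now 13.
Augment Well→P2→M1→M4→Ref: bottleneck 1, flow now 14.
No augmenting path remains; maximum flow = 14.
By max-flow min-cut, the minimum cut capacity equals the max flow.
In the residual graph, reachable from Well: {Well}.
Min-cut edges: Well→M2 (3), Well→P2 (11); capacity 3 + 11 = 14.

14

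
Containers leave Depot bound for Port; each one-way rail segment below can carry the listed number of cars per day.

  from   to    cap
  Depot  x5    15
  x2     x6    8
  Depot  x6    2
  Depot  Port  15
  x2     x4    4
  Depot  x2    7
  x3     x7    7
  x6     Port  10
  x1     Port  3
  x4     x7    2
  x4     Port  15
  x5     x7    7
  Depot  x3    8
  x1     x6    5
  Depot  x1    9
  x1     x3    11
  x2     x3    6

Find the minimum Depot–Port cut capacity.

Augment Depot→Port: bottleneck 15, flow now 15.
Augment Depot→x1→Port: bottleneck 3, flow now 18.
Augment Depot→x6→Port: bottleneck 2, flow now 20.
Augment Depot→x1→x6→Port: bottleneck 5, flow now 25.
Augment Depot→x2→x4→Port: bottleneck 4, flow now 29.
Augment Depot→x2→x6→Port: bottleneck 3, flow now 32.
No augmenting path remains; maximum flow = 32.
By max-flow min-cut, the minimum cut capacity equals the max flow.
In the residual graph, reachable from Depot: {Depot, x1, x3, x5, x7}.
Min-cut edges: Depot→x2 (7), Depot→x6 (2), Depot→Port (15), x1→x6 (5), x1→Port (3); capacity 7 + 2 + 15 + 5 + 3 = 32.

32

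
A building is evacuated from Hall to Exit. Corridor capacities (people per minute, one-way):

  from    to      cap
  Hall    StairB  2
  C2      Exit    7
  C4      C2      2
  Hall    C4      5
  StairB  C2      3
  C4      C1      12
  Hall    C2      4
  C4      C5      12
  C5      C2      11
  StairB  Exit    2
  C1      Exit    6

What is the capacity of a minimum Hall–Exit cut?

11

Augment Hall→StairB→Exit: bottleneck 2, flow now 2.
Augment Hall→C2→Exit: bottleneck 4, flow now 6.
Augment Hall→C4→C1→Exit: bottleneck 5, flow now 11.
No augmenting path remains; maximum flow = 11.
By max-flow min-cut, the minimum cut capacity equals the max flow.
In the residual graph, reachable from Hall: {Hall}.
Min-cut edges: Hall→StairB (2), Hall→C4 (5), Hall→C2 (4); capacity 2 + 5 + 4 = 11.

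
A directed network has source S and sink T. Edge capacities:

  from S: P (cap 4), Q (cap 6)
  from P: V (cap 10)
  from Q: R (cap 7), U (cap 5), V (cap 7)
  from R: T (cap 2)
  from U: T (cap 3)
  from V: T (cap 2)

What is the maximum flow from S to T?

7

Augment S→P→V→T: bottleneck 2, flow now 2.
Augment S→Q→R→T: bottleneck 2, flow now 4.
Augment S→Q→U→T: bottleneck 3, flow now 7.
No augmenting path remains; maximum flow = 7.
In the residual graph, reachable from S: {S, P, Q, R, U, V}.
Min-cut edges: R→T (2), U→T (3), V→T (2); capacity 2 + 3 + 2 = 7.
This cut is saturated, so no flow can exceed 7.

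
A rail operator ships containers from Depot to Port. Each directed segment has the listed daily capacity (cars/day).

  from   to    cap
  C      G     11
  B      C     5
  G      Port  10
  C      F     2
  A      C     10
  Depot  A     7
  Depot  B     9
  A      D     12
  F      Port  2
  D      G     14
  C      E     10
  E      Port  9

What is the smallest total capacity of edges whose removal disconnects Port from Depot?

12

Augment Depot→A→C→E→Port: bottleneck 7, flow now 7.
Augment Depot→B→C→E→Port: bottleneck 2, flow now 9.
Augment Depot→B→C→F→Port: bottleneck 2, flow now 11.
Augment Depot→B→C→G→Port: bottleneck 1, flow now 12.
No augmenting path remains; maximum flow = 12.
By max-flow min-cut, the minimum cut capacity equals the max flow.
In the residual graph, reachable from Depot: {Depot, B}.
Min-cut edges: Depot→A (7), B→C (5); capacity 7 + 5 = 12.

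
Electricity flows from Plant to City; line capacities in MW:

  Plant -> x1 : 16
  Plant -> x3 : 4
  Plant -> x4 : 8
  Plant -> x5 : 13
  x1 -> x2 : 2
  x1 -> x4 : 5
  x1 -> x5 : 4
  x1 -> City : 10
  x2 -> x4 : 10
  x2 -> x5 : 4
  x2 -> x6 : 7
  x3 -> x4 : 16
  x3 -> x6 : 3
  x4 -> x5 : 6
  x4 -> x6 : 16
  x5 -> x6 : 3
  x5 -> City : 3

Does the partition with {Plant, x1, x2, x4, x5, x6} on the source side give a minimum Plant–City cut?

Given cut capacity: 4 + 10 + 3 = 17.
Augment Plant→x1→City: bottleneck 10, flow now 10.
Augment Plant→x5→City: bottleneck 3, flow now 13.
No augmenting path remains; maximum flow = 13.
In the residual graph, reachable from Plant: {Plant, x1, x2, x3, x4, x5, x6}.
Min-cut edges: x1→City (10), x5→City (3); capacity 10 + 3 = 13.
Cut capacity 17 exceeds the max flow 13, so it is not minimum.

No — its capacity is 17, but the minimum cut has capacity 13.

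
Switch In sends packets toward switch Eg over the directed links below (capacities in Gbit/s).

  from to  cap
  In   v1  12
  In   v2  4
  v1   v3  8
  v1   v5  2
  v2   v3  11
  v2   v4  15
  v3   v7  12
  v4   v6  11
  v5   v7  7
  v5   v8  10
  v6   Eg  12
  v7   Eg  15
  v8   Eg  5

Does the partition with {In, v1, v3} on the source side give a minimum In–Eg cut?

Given cut capacity: 4 + 2 + 12 = 18.
Augment In→v1→v3→v7→Eg: bottleneck 8, flow now 8.
Augment In→v1→v5→v7→Eg: bottleneck 2, flow now 10.
Augment In→v2→v3→v7→Eg: bottleneck 4, flow now 14.
No augmenting path remains; maximum flow = 14.
In the residual graph, reachable from In: {In, v1}.
Min-cut edges: In→v2 (4), v1→v3 (8), v1→v5 (2); capacity 4 + 8 + 2 = 14.
Cut capacity 18 exceeds the max flow 14, so it is not minimum.

No — its capacity is 18, but the minimum cut has capacity 14.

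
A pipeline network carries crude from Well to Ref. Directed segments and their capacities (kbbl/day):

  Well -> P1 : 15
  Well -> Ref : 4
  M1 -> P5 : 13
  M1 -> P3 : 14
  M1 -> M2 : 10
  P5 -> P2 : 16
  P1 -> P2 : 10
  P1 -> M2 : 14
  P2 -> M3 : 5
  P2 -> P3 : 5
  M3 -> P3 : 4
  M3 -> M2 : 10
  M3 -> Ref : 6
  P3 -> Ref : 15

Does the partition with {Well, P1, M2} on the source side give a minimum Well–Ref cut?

Yes — it is a minimum cut (capacity 14).

Given cut capacity: 4 + 10 = 14.
Augment Well→Ref: bottleneck 4, flow now 4.
Augment Well→P1→P2→M3→Ref: bottleneck 5, flow now 9.
Augment Well→P1→P2→P3→Ref: bottleneck 5, flow now 14.
No augmenting path remains; maximum flow = 14.
Cut capacity 14 equals the max flow, so it is a minimum cut.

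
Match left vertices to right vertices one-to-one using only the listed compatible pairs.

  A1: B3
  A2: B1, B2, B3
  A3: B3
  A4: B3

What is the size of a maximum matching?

2

Unit-capacity flow: source→left, listed edges, right→sink; max matching = max flow.
Augmenting path A1→B3 (+1); matched 1.
Augmenting path A2→B1 (+1); matched 2.
No augmenting path remains; maximum matching = 2.
König certificate: {A2, B3} is a vertex cover of size 2 (every listed pair touches it), so no matching can be larger.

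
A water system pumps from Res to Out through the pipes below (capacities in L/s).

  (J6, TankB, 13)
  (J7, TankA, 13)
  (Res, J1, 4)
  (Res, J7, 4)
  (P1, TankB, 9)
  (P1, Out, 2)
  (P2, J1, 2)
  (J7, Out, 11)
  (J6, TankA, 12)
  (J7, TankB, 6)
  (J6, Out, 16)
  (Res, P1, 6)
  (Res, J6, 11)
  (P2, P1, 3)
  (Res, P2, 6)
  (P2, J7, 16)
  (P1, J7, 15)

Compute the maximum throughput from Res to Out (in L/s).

Augment Res→P1→Out: bottleneck 2, flow now 2.
Augment Res→J7→Out: bottleneck 4, flow now 6.
Augment Res→J6→Out: bottleneck 11, flow now 17.
Augment Res→P1→J7→Out: bottleneck 4, flow now 21.
Augment Res→P2→J7→Out: bottleneck 3, flow now 24.
No augmenting path remains; maximum flow = 24.
In the residual graph, reachable from Res: {Res, P1, P2, J7, TankA, J1, TankB}.
Min-cut edges: Res→J6 (11), P1→Out (2), J7→Out (11); capacity 11 + 2 + 11 = 24.
This cut is saturated, so no flow can exceed 24.

24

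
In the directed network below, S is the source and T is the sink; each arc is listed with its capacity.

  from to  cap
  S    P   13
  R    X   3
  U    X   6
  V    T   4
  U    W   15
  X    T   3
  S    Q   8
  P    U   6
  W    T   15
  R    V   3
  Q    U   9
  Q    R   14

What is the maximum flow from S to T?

Augment S→P→U→W→T: bottleneck 6, flow now 6.
Augment S→Q→R→V→T: bottleneck 3, flow now 9.
Augment S→Q→R→X→T: bottleneck 3, flow now 12.
Augment S→Q→U→W→T: bottleneck 2, flow now 14.
No augmenting path remains; maximum flow = 14.
In the residual graph, reachable from S: {S, P}.
Min-cut edges: S→Q (8), P→U (6); capacity 8 + 6 = 14.
This cut is saturated, so no flow can exceed 14.

14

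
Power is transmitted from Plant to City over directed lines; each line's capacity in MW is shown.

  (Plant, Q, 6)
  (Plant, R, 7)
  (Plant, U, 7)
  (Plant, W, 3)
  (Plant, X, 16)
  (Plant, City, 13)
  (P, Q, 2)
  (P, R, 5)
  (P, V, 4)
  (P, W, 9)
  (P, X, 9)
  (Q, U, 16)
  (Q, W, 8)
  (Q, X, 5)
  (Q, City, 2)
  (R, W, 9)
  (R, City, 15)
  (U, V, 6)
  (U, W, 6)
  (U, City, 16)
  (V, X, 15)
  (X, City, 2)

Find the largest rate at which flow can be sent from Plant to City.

35

Augment Plant→City: bottleneck 13, flow now 13.
Augment Plant→Q→City: bottleneck 2, flow now 15.
Augment Plant→R→City: bottleneck 7, flow now 22.
Augment Plant→U→City: bottleneck 7, flow now 29.
Augment Plant→X→City: bottleneck 2, flow now 31.
Augment Plant→Q→U→City: bottleneck 4, flow now 35.
No augmenting path remains; maximum flow = 35.
In the residual graph, reachable from Plant: {Plant, W, X}.
Min-cut edges: Plant→Q (6), Plant→R (7), Plant→U (7), Plant→City (13), X→City (2); capacity 6 + 7 + 7 + 13 + 2 = 35.
This cut is saturated, so no flow can exceed 35.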